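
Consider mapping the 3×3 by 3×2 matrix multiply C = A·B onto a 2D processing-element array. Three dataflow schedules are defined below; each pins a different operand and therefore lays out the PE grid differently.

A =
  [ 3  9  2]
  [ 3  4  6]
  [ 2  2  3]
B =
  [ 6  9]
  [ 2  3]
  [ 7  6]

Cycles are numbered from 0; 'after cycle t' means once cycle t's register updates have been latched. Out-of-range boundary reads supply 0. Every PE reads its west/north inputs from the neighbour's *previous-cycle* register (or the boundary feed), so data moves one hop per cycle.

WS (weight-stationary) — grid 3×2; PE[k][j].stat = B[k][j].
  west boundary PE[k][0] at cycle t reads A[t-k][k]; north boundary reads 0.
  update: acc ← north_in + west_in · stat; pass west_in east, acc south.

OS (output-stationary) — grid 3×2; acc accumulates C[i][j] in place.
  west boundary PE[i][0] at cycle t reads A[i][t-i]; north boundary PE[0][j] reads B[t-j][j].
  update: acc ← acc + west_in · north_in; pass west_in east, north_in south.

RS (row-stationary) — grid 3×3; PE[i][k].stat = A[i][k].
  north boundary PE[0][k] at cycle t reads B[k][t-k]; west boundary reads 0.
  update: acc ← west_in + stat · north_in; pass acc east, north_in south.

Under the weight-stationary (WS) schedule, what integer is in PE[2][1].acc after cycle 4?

WS 3×2: PE[2][1] cycle-by-cycle (with neighbour feeds):
  @0  [1,1]  acc 0  |  →0  ↓0
  @0  [2,0]  acc 0  |  →0  ↓0
  @0  [2,1]  acc 0  |  →0  ↓0
  @1  [1,1]  acc 0  |  →0  ↓0
  @1  [2,0]  acc 0  |  →0  ↓0
  @1  [2,1]  acc 0  |  →0  ↓0
  @2  [1,1]  acc 54  |  →9  ↓54
  @2  [2,0]  acc 50  |  →2  ↓50
  @2  [2,1]  acc 0  |  →0  ↓0
  @3  [1,1]  acc 39  |  →4  ↓39
  @3  [2,0]  acc 68  |  →6  ↓68
  @3  [2,1]  acc 66  |  →2  ↓66
  @4  [1,1]  acc 24  |  →2  ↓24
  @4  [2,0]  acc 37  |  →3  ↓37
  @4  [2,1]  acc 75  |  →6  ↓75

PE[2][1].acc = 75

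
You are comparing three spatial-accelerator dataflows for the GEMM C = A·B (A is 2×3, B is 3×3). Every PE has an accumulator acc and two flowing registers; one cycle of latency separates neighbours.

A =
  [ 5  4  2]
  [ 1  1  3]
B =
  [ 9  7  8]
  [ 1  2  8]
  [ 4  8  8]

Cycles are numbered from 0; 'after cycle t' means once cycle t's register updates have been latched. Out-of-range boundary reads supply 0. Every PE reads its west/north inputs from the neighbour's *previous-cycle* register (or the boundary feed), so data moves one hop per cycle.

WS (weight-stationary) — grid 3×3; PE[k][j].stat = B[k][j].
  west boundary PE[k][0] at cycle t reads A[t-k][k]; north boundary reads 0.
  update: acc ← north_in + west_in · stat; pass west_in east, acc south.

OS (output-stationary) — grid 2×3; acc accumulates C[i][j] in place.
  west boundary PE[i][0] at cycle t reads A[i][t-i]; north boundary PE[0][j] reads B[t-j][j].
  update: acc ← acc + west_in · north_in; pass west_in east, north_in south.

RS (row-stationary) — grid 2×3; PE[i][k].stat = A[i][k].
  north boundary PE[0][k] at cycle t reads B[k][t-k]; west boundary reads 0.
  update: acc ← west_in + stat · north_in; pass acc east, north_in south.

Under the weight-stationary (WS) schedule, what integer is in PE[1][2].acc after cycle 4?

WS (3×3). Following PE[1][2] plus its west/north inputs:
  [0] (0,2) acc=0 (h:0 v:0)
  [0] (1,1) acc=0 (h:0 v:0)
  [0] (1,2) acc=0 (h:0 v:0)
  [1] (0,2) acc=0 (h:0 v:0)
  [1] (1,1) acc=0 (h:0 v:0)
  [1] (1,2) acc=0 (h:0 v:0)
  [2] (0,2) acc=40 (h:5 v:40)
  [2] (1,1) acc=43 (h:4 v:43)
  [2] (1,2) acc=0 (h:0 v:0)
  [3] (0,2) acc=8 (h:1 v:8)
  [3] (1,1) acc=9 (h:1 v:9)
  [3] (1,2) acc=72 (h:4 v:72)
  [4] (0,2) acc=0 (h:0 v:0)
  [4] (1,1) acc=0 (h:0 v:0)
  [4] (1,2) acc=16 (h:1 v:16)

PE[1][2].acc = 16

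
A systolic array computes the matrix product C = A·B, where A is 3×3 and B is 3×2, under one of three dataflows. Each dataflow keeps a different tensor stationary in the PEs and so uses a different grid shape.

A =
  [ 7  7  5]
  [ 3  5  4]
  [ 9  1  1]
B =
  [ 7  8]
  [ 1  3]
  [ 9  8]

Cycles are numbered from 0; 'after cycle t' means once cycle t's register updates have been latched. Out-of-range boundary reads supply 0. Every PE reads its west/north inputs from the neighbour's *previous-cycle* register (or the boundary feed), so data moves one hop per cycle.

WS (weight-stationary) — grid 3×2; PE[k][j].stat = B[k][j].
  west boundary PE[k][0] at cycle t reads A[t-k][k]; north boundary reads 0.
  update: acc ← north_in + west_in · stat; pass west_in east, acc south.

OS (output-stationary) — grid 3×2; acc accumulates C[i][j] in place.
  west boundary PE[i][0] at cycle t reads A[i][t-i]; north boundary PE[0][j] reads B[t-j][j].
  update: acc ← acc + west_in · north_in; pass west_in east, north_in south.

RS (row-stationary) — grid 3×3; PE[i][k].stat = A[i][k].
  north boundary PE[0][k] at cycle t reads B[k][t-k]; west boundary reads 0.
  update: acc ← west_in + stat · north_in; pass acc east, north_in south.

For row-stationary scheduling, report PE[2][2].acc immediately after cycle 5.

RS 3×3: PE[2][2] cycle-by-cycle (with neighbour feeds):
  step 0 · PE1,2: acc=0; fwd→0 fwd↓0
  step 0 · PE2,1: acc=0; fwd→0 fwd↓0
  step 0 · PE2,2: acc=0; fwd→0 fwd↓0
  step 1 · PE1,2: acc=0; fwd→0 fwd↓0
  step 1 · PE2,1: acc=0; fwd→0 fwd↓0
  step 1 · PE2,2: acc=0; fwd→0 fwd↓0
  step 2 · PE1,2: acc=0; fwd→0 fwd↓0
  step 2 · PE2,1: acc=0; fwd→0 fwd↓0
  step 2 · PE2,2: acc=0; fwd→0 fwd↓0
  step 3 · PE1,2: acc=62; fwd→62 fwd↓9
  step 3 · PE2,1: acc=64; fwd→64 fwd↓1
  step 3 · PE2,2: acc=0; fwd→0 fwd↓0
  step 4 · PE1,2: acc=71; fwd→71 fwd↓8
  step 4 · PE2,1: acc=75; fwd→75 fwd↓3
  step 4 · PE2,2: acc=73; fwd→73 fwd↓9
  step 5 · PE1,2: acc=0; fwd→0 fwd↓0
  step 5 · PE2,1: acc=0; fwd→0 fwd↓0
  step 5 · PE2,2: acc=83; fwd→83 fwd↓8

PE[2][2].acc = 83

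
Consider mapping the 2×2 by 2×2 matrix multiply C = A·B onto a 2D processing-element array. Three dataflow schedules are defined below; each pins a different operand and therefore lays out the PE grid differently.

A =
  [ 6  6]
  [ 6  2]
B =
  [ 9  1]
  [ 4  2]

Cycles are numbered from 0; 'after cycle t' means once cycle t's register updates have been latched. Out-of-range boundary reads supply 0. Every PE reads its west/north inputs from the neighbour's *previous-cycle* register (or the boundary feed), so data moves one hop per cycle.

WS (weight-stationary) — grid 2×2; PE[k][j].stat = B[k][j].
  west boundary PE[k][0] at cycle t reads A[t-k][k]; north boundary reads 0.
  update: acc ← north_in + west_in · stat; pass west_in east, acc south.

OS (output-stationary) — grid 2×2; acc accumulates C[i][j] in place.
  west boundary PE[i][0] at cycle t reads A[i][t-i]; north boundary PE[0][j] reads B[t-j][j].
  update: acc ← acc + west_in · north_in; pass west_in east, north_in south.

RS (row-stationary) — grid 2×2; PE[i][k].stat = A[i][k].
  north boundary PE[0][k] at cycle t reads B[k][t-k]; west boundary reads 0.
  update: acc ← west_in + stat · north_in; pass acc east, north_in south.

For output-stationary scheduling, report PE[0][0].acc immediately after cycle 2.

OS 2×2: PE[0][0] cycle-by-cycle (with neighbour feeds):
  0: (0,0).acc=54  regs=<6,9>
  1: (0,0).acc=78  regs=<6,4>
  2: (0,0).acc=78  regs=<0,0>

PE[0][0].acc = 78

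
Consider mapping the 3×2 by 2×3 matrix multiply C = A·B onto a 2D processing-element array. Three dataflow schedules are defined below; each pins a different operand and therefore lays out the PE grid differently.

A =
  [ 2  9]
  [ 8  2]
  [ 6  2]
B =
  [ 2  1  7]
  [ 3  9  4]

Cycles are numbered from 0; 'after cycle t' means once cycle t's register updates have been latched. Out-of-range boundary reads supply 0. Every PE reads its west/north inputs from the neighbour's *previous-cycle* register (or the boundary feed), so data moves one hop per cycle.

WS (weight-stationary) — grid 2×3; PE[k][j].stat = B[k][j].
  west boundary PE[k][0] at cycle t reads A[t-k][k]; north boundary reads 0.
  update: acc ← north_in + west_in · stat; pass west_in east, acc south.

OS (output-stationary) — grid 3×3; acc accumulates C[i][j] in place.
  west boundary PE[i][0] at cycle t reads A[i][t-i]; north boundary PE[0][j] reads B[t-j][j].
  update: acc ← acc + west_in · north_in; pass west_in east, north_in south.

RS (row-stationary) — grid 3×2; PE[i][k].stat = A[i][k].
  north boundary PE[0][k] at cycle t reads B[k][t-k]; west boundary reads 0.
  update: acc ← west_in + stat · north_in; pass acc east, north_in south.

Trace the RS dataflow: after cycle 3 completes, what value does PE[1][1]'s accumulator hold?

RS 3×2: PE[1][1] cycle-by-cycle (with neighbour feeds):
  0: (0,1).acc=0  regs=<0,0>
  0: (1,0).acc=0  regs=<0,0>
  0: (1,1).acc=0  regs=<0,0>
  1: (0,1).acc=31  regs=<31,3>
  1: (1,0).acc=16  regs=<16,2>
  1: (1,1).acc=0  regs=<0,0>
  2: (0,1).acc=83  regs=<83,9>
  2: (1,0).acc=8  regs=<8,1>
  2: (1,1).acc=22  regs=<22,3>
  3: (0,1).acc=50  regs=<50,4>
  3: (1,0).acc=56  regs=<56,7>
  3: (1,1).acc=26  regs=<26,9>

PE[1][1].acc = 26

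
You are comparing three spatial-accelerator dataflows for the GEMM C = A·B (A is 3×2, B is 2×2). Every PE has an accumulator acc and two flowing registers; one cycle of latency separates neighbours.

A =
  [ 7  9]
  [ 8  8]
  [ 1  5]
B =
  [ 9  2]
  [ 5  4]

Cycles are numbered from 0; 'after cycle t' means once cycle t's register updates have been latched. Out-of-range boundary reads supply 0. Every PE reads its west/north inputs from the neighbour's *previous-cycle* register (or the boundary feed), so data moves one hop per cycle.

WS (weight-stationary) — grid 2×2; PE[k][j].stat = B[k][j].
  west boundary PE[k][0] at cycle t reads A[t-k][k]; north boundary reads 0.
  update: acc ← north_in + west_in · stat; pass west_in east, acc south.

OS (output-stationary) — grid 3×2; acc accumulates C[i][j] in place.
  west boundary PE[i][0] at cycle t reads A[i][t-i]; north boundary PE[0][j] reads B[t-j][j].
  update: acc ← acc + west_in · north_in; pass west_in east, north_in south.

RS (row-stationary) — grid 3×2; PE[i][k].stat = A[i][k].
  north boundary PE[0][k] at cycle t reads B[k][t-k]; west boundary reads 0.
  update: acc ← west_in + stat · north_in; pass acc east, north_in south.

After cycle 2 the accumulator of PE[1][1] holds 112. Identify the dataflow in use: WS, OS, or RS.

dataflow = RS

WS (2×2 grid), PE[1][1]:
  c0 r1c1: 0 / 0 / 0
  c1 r1c1: 0 / 0 / 0
  c2 r1c1: 50 / 9 / 50
OS (3×2 grid), PE[1][1]:
  c0 r1c1: 0 / 0 / 0
  c1 r1c1: 0 / 0 / 0
  c2 r1c1: 16 / 8 / 2
RS (3×2 grid), PE[1][1]:
  c0 r1c1: 0 / 0 / 0
  c1 r1c1: 0 / 0 / 0
  c2 r1c1: 112 / 112 / 5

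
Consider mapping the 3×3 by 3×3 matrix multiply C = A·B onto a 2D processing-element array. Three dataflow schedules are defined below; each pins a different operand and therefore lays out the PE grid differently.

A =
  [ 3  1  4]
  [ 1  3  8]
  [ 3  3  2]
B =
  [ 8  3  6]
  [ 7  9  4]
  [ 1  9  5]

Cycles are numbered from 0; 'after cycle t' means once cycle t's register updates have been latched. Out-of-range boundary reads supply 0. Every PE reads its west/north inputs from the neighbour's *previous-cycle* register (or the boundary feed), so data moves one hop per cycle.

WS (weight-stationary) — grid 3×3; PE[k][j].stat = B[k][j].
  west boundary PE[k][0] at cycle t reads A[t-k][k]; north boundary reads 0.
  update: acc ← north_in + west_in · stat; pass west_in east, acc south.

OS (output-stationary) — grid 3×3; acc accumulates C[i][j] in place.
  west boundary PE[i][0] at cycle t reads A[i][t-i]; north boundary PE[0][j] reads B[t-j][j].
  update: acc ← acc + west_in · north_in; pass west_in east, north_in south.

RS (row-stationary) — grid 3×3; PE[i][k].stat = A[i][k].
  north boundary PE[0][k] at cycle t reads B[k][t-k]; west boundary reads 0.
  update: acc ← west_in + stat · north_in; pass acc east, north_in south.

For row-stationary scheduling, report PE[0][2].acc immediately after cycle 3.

PE[0][2].acc = 54

RS on a 3×3 grid — tracing PE[0][2] and its feeders:
  @0  [0,1]  acc 0  |  →0  ↓0
  @0  [0,2]  acc 0  |  →0  ↓0
  @1  [0,1]  acc 31  |  →31  ↓7
  @1  [0,2]  acc 0  |  →0  ↓0
  @2  [0,1]  acc 18  |  →18  ↓9
  @2  [0,2]  acc 35  |  →35  ↓1
  @3  [0,1]  acc 22  |  →22  ↓4
  @3  [0,2]  acc 54  |  →54  ↓9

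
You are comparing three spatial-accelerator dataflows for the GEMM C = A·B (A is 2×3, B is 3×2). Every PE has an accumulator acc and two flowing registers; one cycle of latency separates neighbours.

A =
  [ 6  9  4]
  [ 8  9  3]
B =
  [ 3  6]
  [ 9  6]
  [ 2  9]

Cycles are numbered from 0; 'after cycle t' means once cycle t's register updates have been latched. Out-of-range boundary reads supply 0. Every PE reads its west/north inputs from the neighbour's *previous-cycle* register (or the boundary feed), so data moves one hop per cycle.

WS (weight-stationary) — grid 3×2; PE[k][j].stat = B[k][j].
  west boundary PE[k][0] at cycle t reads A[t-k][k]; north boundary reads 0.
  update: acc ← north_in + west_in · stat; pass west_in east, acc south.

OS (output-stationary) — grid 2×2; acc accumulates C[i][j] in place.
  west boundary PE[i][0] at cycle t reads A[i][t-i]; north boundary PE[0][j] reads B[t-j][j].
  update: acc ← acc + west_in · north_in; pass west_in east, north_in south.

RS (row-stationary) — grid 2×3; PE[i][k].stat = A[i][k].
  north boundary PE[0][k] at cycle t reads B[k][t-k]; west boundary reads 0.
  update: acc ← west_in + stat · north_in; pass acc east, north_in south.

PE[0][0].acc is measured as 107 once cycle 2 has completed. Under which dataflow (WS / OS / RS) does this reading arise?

WS (3×2 grid), PE[0][0]:
  c0 r0c0: 18 / 6 / 18
  c1 r0c0: 24 / 8 / 24
  c2 r0c0: 0 / 0 / 0
OS (2×2 grid), PE[0][0]:
  c0 r0c0: 18 / 6 / 3
  c1 r0c0: 99 / 9 / 9
  c2 r0c0: 107 / 4 / 2
RS (2×3 grid), PE[0][0]:
  c0 r0c0: 18 / 18 / 3
  c1 r0c0: 36 / 36 / 6
  c2 r0c0: 0 / 0 / 0

dataflow = OS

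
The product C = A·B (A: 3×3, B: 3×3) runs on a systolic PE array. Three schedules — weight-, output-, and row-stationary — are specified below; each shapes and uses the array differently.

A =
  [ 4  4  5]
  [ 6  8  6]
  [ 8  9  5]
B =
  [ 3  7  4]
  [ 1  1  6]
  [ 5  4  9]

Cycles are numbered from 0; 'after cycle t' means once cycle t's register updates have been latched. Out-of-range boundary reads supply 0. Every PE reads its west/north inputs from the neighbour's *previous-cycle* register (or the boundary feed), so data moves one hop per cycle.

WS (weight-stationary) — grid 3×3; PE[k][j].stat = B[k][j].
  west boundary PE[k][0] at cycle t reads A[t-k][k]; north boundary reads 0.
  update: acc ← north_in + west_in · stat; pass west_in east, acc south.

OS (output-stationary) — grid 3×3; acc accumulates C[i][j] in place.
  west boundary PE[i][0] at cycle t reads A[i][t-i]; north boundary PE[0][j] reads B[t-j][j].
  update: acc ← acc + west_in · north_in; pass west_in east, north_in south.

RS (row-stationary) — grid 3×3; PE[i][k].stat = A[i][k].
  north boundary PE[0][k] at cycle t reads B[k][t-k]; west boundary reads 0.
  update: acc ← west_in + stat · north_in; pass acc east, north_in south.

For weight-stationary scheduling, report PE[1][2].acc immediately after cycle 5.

PE[1][2].acc = 86

WS on a 3×3 grid — tracing PE[1][2] and its feeders:
  [0] (0,2) acc=0 (h:0 v:0)
  [0] (1,1) acc=0 (h:0 v:0)
  [0] (1,2) acc=0 (h:0 v:0)
  [1] (0,2) acc=0 (h:0 v:0)
  [1] (1,1) acc=0 (h:0 v:0)
  [1] (1,2) acc=0 (h:0 v:0)
  [2] (0,2) acc=16 (h:4 v:16)
  [2] (1,1) acc=32 (h:4 v:32)
  [2] (1,2) acc=0 (h:0 v:0)
  [3] (0,2) acc=24 (h:6 v:24)
  [3] (1,1) acc=50 (h:8 v:50)
  [3] (1,2) acc=40 (h:4 v:40)
  [4] (0,2) acc=32 (h:8 v:32)
  [4] (1,1) acc=65 (h:9 v:65)
  [4] (1,2) acc=72 (h:8 v:72)
  [5] (0,2) acc=0 (h:0 v:0)
  [5] (1,1) acc=0 (h:0 v:0)
  [5] (1,2) acc=86 (h:9 v:86)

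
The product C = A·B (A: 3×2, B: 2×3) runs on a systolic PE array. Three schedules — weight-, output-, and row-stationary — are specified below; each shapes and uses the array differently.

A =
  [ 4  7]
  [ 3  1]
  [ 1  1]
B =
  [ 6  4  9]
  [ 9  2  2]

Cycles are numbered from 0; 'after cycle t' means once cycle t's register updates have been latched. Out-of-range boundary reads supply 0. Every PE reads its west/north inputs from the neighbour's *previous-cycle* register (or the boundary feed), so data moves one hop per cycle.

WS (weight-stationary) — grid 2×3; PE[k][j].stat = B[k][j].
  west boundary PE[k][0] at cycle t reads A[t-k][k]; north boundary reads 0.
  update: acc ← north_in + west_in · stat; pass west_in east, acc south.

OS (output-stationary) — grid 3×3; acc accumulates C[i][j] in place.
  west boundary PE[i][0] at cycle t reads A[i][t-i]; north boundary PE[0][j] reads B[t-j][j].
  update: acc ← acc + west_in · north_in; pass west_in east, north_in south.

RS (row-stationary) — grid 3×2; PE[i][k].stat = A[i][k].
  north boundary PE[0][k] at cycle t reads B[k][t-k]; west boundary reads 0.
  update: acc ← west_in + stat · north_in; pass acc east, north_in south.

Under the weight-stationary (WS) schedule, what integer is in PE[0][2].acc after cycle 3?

WS 2×3: PE[0][2] cycle-by-cycle (with neighbour feeds):
  step 0 · PE0,1: acc=0; fwd→0 fwd↓0
  step 0 · PE0,2: acc=0; fwd→0 fwd↓0
  step 1 · PE0,1: acc=16; fwd→4 fwd↓16
  step 1 · PE0,2: acc=0; fwd→0 fwd↓0
  step 2 · PE0,1: acc=12; fwd→3 fwd↓12
  step 2 · PE0,2: acc=36; fwd→4 fwd↓36
  step 3 · PE0,1: acc=4; fwd→1 fwd↓4
  step 3 · PE0,2: acc=27; fwd→3 fwd↓27

PE[0][2].acc = 27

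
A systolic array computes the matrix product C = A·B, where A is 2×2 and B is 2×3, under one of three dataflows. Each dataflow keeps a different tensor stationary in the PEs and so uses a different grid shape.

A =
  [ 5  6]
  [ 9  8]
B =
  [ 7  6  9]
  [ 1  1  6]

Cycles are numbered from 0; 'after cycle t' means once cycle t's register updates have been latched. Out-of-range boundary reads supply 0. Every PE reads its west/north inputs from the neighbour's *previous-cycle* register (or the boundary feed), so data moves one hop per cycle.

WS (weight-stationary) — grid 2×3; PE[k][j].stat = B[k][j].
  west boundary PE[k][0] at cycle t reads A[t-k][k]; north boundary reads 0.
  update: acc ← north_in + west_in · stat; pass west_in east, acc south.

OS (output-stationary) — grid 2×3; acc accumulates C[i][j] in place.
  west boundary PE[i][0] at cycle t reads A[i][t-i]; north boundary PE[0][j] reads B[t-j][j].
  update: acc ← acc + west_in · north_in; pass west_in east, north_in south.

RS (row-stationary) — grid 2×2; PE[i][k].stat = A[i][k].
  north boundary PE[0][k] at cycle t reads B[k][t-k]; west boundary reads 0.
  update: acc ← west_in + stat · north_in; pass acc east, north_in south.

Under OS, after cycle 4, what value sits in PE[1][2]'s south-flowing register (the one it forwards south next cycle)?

register = 6

Tracing OS — 2×3 array, target PE[1][2]:
  c0 r0c2: 0 / 0 / 0
  c0 r1c1: 0 / 0 / 0
  c0 r1c2: 0 / 0 / 0
  c1 r0c2: 0 / 0 / 0
  c1 r1c1: 0 / 0 / 0
  c1 r1c2: 0 / 0 / 0
  c2 r0c2: 45 / 5 / 9
  c2 r1c1: 54 / 9 / 6
  c2 r1c2: 0 / 0 / 0
  c3 r0c2: 81 / 6 / 6
  c3 r1c1: 62 / 8 / 1
  c3 r1c2: 81 / 9 / 9
  c4 r0c2: 81 / 0 / 0
  c4 r1c1: 62 / 0 / 0
  c4 r1c2: 129 / 8 / 6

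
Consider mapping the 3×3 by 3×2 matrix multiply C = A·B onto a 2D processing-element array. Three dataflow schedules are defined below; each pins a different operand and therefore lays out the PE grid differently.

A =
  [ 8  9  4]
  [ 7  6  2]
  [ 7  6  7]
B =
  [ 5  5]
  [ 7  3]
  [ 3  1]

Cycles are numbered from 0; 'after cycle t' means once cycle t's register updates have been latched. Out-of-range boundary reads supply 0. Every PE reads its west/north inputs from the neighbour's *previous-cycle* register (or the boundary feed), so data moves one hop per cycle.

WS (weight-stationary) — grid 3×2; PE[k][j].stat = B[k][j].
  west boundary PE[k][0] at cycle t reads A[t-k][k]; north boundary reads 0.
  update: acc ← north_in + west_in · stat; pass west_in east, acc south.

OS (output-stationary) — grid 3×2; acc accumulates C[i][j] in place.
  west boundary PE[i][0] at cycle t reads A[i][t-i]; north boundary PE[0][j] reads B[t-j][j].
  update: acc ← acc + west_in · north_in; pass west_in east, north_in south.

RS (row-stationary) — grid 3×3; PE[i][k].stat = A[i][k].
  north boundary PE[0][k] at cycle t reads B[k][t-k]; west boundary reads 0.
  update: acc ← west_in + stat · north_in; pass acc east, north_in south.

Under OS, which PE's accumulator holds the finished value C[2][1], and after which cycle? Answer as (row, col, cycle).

(row, col, cycle) = (2, 1, 5)

Under OS, C[2][1] lands at PE[2][1]:
  0: (2,1).acc=0  regs=<0,0>
  1: (2,1).acc=0  regs=<0,0>
  2: (2,1).acc=0  regs=<0,0>
  3: (2,1).acc=35  regs=<7,5>
  4: (2,1).acc=53  regs=<6,3>
  5: (2,1).acc=60  regs=<7,1>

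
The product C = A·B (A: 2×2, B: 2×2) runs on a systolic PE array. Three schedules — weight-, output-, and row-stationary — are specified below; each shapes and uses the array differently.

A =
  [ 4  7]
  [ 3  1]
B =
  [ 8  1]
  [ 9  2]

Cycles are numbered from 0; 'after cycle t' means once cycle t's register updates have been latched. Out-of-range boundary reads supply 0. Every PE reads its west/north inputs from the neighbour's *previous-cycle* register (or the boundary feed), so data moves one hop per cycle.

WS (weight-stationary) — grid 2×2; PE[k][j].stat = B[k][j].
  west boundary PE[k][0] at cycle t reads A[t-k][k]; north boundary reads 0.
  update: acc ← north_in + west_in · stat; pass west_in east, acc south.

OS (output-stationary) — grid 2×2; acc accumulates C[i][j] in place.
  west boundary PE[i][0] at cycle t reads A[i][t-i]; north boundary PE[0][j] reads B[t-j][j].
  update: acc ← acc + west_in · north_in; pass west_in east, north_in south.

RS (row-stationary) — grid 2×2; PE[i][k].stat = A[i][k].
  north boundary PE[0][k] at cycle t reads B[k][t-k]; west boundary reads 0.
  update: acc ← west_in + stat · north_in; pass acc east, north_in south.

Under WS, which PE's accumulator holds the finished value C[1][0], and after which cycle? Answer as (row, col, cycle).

(row, col, cycle) = (1, 0, 2)

WS: C[1][0] accumulates in PE[1][0]:
  @0  [1,0]  acc 0  |  →0  ↓0
  @1  [1,0]  acc 95  |  →7  ↓95
  @2  [1,0]  acc 33  |  →1  ↓33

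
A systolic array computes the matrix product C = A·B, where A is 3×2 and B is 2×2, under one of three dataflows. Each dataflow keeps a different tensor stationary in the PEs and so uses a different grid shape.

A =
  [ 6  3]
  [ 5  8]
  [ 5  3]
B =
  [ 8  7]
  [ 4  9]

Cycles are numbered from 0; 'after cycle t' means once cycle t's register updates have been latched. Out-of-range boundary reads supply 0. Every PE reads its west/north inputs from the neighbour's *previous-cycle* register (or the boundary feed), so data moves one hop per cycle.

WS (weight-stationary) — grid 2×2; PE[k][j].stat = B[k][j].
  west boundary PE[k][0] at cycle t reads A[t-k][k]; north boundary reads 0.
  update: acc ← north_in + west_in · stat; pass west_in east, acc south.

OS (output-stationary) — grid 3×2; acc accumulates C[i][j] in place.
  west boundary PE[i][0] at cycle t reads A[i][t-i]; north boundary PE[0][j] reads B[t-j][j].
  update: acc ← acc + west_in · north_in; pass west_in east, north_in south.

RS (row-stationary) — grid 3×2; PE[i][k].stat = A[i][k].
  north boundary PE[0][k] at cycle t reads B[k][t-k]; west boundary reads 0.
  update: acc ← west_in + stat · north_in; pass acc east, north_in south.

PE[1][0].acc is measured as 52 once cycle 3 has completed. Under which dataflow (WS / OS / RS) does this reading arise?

Under WS (2×2), PE[1][0]:
  [0] (1,0) acc=0 (h:0 v:0)
  [1] (1,0) acc=60 (h:3 v:60)
  [2] (1,0) acc=72 (h:8 v:72)
  [3] (1,0) acc=52 (h:3 v:52)
Under OS (3×2), PE[1][0]:
  [0] (1,0) acc=0 (h:0 v:0)
  [1] (1,0) acc=40 (h:5 v:8)
  [2] (1,0) acc=72 (h:8 v:4)
  [3] (1,0) acc=72 (h:0 v:0)
Under RS (3×2), PE[1][0]:
  [0] (1,0) acc=0 (h:0 v:0)
  [1] (1,0) acc=40 (h:40 v:8)
  [2] (1,0) acc=35 (h:35 v:7)
  [3] (1,0) acc=0 (h:0 v:0)

dataflow = WS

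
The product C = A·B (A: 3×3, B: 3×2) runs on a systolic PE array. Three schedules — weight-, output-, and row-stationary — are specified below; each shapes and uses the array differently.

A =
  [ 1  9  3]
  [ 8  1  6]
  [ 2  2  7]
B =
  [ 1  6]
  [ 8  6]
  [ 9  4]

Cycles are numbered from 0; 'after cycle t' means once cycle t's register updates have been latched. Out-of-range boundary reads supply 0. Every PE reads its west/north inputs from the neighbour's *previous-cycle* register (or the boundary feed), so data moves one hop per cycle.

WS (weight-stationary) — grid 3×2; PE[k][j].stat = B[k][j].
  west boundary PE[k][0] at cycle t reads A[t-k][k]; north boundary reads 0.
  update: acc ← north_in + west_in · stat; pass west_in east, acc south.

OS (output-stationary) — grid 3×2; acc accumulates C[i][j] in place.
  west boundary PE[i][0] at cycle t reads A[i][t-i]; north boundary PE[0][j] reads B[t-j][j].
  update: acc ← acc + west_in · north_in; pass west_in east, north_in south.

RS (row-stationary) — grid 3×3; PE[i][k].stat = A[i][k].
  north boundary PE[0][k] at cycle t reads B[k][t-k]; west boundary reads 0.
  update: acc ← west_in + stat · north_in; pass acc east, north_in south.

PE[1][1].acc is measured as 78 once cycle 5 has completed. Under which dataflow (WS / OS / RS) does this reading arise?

dataflow = OS

Under WS (3×2), PE[1][1]:
  after 0 — PE[1][1] acc=0, pass-E 0, pass-S 0
  after 1 — PE[1][1] acc=0, pass-E 0, pass-S 0
  after 2 — PE[1][1] acc=60, pass-E 9, pass-S 60
  after 3 — PE[1][1] acc=54, pass-E 1, pass-S 54
  after 4 — PE[1][1] acc=24, pass-E 2, pass-S 24
  after 5 — PE[1][1] acc=0, pass-E 0, pass-S 0
Under OS (3×2), PE[1][1]:
  after 0 — PE[1][1] acc=0, pass-E 0, pass-S 0
  after 1 — PE[1][1] acc=0, pass-E 0, pass-S 0
  after 2 — PE[1][1] acc=48, pass-E 8, pass-S 6
  after 3 — PE[1][1] acc=54, pass-E 1, pass-S 6
  after 4 — PE[1][1] acc=78, pass-E 6, pass-S 4
  after 5 — PE[1][1] acc=78, pass-E 0, pass-S 0
Under RS (3×3), PE[1][1]:
  after 0 — PE[1][1] acc=0, pass-E 0, pass-S 0
  after 1 — PE[1][1] acc=0, pass-E 0, pass-S 0
  after 2 — PE[1][1] acc=16, pass-E 16, pass-S 8
  after 3 — PE[1][1] acc=54, pass-E 54, pass-S 6
  after 4 — PE[1][1] acc=0, pass-E 0, pass-S 0
  after 5 — PE[1][1] acc=0, pass-E 0, pass-S 0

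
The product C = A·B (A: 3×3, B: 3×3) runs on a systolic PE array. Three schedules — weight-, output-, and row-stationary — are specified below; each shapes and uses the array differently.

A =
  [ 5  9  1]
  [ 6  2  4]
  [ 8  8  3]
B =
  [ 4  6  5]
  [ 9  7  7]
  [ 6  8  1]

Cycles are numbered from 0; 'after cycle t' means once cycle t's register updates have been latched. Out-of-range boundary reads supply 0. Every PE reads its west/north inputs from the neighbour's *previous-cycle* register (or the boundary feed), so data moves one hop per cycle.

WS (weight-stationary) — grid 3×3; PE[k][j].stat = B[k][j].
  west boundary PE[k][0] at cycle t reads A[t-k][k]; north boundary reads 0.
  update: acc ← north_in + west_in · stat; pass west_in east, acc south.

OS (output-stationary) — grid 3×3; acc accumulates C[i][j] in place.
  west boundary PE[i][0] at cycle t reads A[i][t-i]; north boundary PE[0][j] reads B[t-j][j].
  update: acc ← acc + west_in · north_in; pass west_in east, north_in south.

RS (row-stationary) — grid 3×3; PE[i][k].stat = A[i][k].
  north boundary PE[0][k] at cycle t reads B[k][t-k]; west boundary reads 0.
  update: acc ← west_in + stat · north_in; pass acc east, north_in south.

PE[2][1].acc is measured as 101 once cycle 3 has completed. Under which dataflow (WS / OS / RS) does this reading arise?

dataflow = WS

WS [3×3] PE[2][1] across cycles:
  c0 r2c1: 0 / 0 / 0
  c1 r2c1: 0 / 0 / 0
  c2 r2c1: 0 / 0 / 0
  c3 r2c1: 101 / 1 / 101
OS [3×3] PE[2][1] across cycles:
  c0 r2c1: 0 / 0 / 0
  c1 r2c1: 0 / 0 / 0
  c2 r2c1: 0 / 0 / 0
  c3 r2c1: 48 / 8 / 6
RS [3×3] PE[2][1] across cycles:
  c0 r2c1: 0 / 0 / 0
  c1 r2c1: 0 / 0 / 0
  c2 r2c1: 0 / 0 / 0
  c3 r2c1: 104 / 104 / 9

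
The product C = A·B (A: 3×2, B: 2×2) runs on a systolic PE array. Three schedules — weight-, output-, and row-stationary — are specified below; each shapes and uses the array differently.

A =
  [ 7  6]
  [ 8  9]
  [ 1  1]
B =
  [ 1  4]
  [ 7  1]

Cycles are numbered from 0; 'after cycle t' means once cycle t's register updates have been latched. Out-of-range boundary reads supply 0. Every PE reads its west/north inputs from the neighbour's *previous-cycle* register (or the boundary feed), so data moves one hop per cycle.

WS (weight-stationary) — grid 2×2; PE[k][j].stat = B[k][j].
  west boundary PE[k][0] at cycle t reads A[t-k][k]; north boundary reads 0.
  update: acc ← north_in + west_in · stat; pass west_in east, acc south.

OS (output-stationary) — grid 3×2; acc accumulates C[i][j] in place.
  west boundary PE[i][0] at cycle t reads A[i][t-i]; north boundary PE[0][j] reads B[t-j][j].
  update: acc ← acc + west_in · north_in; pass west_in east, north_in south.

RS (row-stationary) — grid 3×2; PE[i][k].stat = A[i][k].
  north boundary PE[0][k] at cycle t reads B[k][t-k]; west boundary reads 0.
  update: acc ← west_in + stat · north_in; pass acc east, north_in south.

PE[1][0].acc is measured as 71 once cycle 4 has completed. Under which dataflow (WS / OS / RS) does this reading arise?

dataflow = OS

Under WS (2×2), PE[1][0]:
  t=0 PE[1][0]: acc=0 h=0 v=0
  t=1 PE[1][0]: acc=49 h=6 v=49
  t=2 PE[1][0]: acc=71 h=9 v=71
  t=3 PE[1][0]: acc=8 h=1 v=8
  t=4 PE[1][0]: acc=0 h=0 v=0
Under OS (3×2), PE[1][0]:
  t=0 PE[1][0]: acc=0 h=0 v=0
  t=1 PE[1][0]: acc=8 h=8 v=1
  t=2 PE[1][0]: acc=71 h=9 v=7
  t=3 PE[1][0]: acc=71 h=0 v=0
  t=4 PE[1][0]: acc=71 h=0 v=0
Under RS (3×2), PE[1][0]:
  t=0 PE[1][0]: acc=0 h=0 v=0
  t=1 PE[1][0]: acc=8 h=8 v=1
  t=2 PE[1][0]: acc=32 h=32 v=4
  t=3 PE[1][0]: acc=0 h=0 v=0
  t=4 PE[1][0]: acc=0 h=0 v=0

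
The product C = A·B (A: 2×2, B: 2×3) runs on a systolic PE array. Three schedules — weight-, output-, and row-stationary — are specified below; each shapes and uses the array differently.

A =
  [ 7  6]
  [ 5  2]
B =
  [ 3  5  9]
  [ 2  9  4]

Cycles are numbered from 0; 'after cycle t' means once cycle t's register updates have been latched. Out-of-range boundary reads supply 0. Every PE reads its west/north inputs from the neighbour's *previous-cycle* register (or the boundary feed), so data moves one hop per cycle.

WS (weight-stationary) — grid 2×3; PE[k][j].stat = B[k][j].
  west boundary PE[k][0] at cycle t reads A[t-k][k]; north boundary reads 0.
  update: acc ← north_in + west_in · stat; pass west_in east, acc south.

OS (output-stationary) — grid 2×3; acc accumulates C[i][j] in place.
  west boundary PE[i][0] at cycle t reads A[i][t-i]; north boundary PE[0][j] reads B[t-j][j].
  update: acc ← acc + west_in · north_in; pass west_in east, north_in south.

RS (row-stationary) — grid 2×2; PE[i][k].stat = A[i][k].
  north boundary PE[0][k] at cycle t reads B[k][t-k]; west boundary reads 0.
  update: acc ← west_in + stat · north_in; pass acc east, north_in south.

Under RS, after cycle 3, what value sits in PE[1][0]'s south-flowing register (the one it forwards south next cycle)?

register = 9

RS (2×2). Following PE[1][0] plus its west/north inputs:
  step 0 · PE0,0: acc=21; fwd→21 fwd↓3
  step 0 · PE1,0: acc=0; fwd→0 fwd↓0
  step 1 · PE0,0: acc=35; fwd→35 fwd↓5
  step 1 · PE1,0: acc=15; fwd→15 fwd↓3
  step 2 · PE0,0: acc=63; fwd→63 fwd↓9
  step 2 · PE1,0: acc=25; fwd→25 fwd↓5
  step 3 · PE0,0: acc=0; fwd→0 fwd↓0
  step 3 · PE1,0: acc=45; fwd→45 fwd↓9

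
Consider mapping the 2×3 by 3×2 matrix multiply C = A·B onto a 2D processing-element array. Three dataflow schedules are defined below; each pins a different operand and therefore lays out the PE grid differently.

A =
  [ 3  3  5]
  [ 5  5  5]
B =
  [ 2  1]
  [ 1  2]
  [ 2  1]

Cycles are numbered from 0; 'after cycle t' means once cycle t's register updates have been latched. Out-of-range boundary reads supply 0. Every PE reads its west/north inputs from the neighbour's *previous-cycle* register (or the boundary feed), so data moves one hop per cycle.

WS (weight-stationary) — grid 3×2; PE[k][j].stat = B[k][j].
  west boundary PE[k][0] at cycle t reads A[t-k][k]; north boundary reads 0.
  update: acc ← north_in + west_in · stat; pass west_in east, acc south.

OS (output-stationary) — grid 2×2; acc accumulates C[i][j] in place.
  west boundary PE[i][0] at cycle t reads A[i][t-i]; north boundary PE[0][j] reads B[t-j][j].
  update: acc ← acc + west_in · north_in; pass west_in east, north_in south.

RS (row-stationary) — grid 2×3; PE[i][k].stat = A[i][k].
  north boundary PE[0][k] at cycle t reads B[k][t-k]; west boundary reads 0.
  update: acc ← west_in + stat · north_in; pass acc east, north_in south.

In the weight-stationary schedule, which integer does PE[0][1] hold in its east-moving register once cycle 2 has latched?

WS 3×2: PE[0][1] cycle-by-cycle (with neighbour feeds):
  c0 r0c0: 6 / 3 / 6
  c0 r0c1: 0 / 0 / 0
  c1 r0c0: 10 / 5 / 10
  c1 r0c1: 3 / 3 / 3
  c2 r0c0: 0 / 0 / 0
  c2 r0c1: 5 / 5 / 5

register = 5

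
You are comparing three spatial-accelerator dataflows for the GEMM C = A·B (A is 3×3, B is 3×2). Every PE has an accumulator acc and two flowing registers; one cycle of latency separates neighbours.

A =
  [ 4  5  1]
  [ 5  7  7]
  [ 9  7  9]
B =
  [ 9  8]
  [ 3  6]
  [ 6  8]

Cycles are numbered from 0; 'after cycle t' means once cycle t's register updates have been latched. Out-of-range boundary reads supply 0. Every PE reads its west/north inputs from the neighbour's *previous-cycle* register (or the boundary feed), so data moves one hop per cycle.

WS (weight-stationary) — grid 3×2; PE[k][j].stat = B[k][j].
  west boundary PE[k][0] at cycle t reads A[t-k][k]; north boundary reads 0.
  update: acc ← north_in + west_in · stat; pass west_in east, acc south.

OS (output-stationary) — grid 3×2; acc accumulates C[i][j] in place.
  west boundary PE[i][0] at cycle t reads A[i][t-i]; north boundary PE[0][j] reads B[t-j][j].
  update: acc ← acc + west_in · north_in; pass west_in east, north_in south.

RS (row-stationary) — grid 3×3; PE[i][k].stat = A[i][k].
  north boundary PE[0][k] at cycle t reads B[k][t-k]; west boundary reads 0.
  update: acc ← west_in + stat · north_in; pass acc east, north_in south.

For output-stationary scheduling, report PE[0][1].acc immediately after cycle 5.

PE[0][1].acc = 70

OS 3×2: PE[0][1] cycle-by-cycle (with neighbour feeds):
  @0  [0,0]  acc 36  |  →4  ↓9
  @0  [0,1]  acc 0  |  →0  ↓0
  @1  [0,0]  acc 51  |  →5  ↓3
  @1  [0,1]  acc 32  |  →4  ↓8
  @2  [0,0]  acc 57  |  →1  ↓6
  @2  [0,1]  acc 62  |  →5  ↓6
  @3  [0,0]  acc 57  |  →0  ↓0
  @3  [0,1]  acc 70  |  →1  ↓8
  @4  [0,0]  acc 57  |  →0  ↓0
  @4  [0,1]  acc 70  |  →0  ↓0
  @5  [0,0]  acc 57  |  →0  ↓0
  @5  [0,1]  acc 70  |  →0  ↓0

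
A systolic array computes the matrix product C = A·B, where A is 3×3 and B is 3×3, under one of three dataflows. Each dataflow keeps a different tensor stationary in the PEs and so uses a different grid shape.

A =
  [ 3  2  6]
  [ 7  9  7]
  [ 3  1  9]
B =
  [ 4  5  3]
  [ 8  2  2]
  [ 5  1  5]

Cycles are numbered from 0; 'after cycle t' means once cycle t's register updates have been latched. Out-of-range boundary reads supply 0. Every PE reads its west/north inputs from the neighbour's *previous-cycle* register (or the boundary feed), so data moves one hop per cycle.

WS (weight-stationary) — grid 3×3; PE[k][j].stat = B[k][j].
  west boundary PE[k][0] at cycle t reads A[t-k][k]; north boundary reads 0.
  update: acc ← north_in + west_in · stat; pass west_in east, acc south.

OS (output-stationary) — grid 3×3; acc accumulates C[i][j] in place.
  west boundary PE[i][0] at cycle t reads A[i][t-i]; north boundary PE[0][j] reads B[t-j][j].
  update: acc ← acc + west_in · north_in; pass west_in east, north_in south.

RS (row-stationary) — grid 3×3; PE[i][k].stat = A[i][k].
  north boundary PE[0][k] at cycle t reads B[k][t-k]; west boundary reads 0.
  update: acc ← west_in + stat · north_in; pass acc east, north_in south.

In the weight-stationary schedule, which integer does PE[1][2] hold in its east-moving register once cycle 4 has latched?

WS (3×3). Following PE[1][2] plus its west/north inputs:
  cycle 0: PE[0][2] → acc 0, east 0, south 0
  cycle 0: PE[1][1] → acc 0, east 0, south 0
  cycle 0: PE[1][2] → acc 0, east 0, south 0
  cycle 1: PE[0][2] → acc 0, east 0, south 0
  cycle 1: PE[1][1] → acc 0, east 0, south 0
  cycle 1: PE[1][2] → acc 0, east 0, south 0
  cycle 2: PE[0][2] → acc 9, east 3, south 9
  cycle 2: PE[1][1] → acc 19, east 2, south 19
  cycle 2: PE[1][2] → acc 0, east 0, south 0
  cycle 3: PE[0][2] → acc 21, east 7, south 21
  cycle 3: PE[1][1] → acc 53, east 9, south 53
  cycle 3: PE[1][2] → acc 13, east 2, south 13
  cycle 4: PE[0][2] → acc 9, east 3, south 9
  cycle 4: PE[1][1] → acc 17, east 1, south 17
  cycle 4: PE[1][2] → acc 39, east 9, south 39

register = 9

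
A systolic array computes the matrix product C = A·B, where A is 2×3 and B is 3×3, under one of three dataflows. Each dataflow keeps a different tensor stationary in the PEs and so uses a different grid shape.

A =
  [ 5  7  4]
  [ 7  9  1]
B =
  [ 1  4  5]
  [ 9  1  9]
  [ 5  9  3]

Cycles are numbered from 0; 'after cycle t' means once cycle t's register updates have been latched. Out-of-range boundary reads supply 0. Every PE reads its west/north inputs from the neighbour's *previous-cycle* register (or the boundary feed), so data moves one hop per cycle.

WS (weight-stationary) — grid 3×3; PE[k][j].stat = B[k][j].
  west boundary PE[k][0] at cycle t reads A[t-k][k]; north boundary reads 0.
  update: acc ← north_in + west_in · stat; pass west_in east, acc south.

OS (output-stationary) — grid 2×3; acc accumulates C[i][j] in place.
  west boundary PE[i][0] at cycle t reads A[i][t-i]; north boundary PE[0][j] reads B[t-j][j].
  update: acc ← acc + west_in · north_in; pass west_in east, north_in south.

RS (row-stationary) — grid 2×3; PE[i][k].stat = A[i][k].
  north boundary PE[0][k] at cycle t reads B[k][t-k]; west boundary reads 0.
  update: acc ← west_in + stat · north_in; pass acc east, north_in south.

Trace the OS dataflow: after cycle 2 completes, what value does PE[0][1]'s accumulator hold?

OS 2×3: PE[0][1] cycle-by-cycle (with neighbour feeds):
  @0  [0,0]  acc 5  |  →5  ↓1
  @0  [0,1]  acc 0  |  →0  ↓0
  @1  [0,0]  acc 68  |  →7  ↓9
  @1  [0,1]  acc 20  |  →5  ↓4
  @2  [0,0]  acc 88  |  →4  ↓5
  @2  [0,1]  acc 27  |  →7  ↓1

PE[0][1].acc = 27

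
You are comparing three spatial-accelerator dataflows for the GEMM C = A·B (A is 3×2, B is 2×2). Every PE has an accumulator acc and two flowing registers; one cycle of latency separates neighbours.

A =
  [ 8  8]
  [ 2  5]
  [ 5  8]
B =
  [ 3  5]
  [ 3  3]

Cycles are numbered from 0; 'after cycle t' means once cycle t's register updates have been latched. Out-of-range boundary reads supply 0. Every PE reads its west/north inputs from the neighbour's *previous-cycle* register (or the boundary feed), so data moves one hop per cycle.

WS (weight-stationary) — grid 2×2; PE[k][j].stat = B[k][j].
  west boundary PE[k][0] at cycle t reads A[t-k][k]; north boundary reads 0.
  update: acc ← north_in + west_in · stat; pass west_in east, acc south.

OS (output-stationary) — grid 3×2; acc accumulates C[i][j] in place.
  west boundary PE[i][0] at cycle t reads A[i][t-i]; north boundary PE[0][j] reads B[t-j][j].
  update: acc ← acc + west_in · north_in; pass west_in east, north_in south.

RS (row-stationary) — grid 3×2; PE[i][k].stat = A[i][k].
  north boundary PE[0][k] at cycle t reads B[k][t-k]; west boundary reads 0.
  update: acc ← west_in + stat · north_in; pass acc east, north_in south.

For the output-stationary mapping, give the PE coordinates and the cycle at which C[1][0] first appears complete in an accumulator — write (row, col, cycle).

(row, col, cycle) = (1, 0, 2)

Under OS, C[1][0] lands at PE[1][0]:
  @0  [1,0]  acc 0  |  →0  ↓0
  @1  [1,0]  acc 6  |  →2  ↓3
  @2  [1,0]  acc 21  |  →5  ↓3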